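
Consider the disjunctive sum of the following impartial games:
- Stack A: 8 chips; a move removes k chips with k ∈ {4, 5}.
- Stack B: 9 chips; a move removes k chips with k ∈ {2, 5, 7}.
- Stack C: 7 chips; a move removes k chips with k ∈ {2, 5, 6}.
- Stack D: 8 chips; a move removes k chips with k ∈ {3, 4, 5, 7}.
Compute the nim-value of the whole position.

1

Grundy values for stack A (subtraction set {4, 5}):
g(0) = mex{} = 0
g(1) = mex{} = 0
g(2) = mex{} = 0
g(3) = mex{} = 0
g(4) = mex{0} = 1
g(5) = mex{0} = 1
g(6) = mex{0} = 1
g(7) = mex{0} = 1
g(8) = mex{0,1} = 2
So g(8) = 2.
For stack B, compute g(0), g(1), … with moves {2, 5, 7}:
k:     0  1  2  3  4  5  6  7  8  9
g(k):  0  0  1  1  0  2  1  3  2  2
So g(9) = 2.
Build the Grundy sequence for stack C with g(k) = mex{g(k−s) : s ∈ {2, 5, 6}, s ≤ k}:
k:     0  1  2  3  4  5  6  7
g(k):  0  0  1  1  0  2  1  3
So g(7) = 3.
Grundy values for stack D (subtraction set {3, 4, 5, 7}):
g(0) = mex{} = 0
g(1) = mex{} = 0
g(2) = mex{} = 0
g(3) = mex{0} = 1
g(4) = mex{0} = 1
g(5) = mex{0} = 1
g(6) = mex{0,1} = 2
g(7) = mex{0,1} = 2
g(8) = mex{0,1} = 2
So g(8) = 2.
The value of a disjunctive sum is the nim-sum of the parts.
Combined value = 2 ⊕ 2 ⊕ 3 ⊕ 2 = 1.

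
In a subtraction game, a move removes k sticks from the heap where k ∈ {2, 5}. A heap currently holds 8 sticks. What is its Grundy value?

Build the Grundy sequence with g(k) = mex{g(k−s) : s ∈ {2, 5}, s ≤ k}:
g(0) = mex{} = 0
g(1) = mex{} = 0
g(2) = mex{0} = 1
g(3) = mex{0} = 1
g(4) = mex{1} = 0
g(5) = mex{0,1} = 2
g(6) = mex{0} = 1
g(7) = mex{1,2} = 0
g(8) = mex{1} = 0
So g(8) = 0.

0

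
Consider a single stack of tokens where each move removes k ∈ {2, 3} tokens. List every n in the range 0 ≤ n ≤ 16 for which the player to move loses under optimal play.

0, 1, 5, 6, 10, 11, 15, 16

Compute g(0), g(1), … for moves {2, 3}:
k:     0  1  2  3  4  5  6  7  8  9 10 11 12 13 14 15 16
g(k):  0  0  1  1  2  0  0  1  1  2  0  0  1  1  2  0  0
The P-positions (g = 0) in 0..16 are 0, 1, 5, 6, 10, 11, 15, 16.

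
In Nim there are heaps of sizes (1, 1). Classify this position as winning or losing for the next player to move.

Bitwise XOR of the heap sizes:
  1  (1)
  1  (1)
  -
  0  (0)
The nim-sum is 0, so this is a P-position: the player to move is in a losing position under optimal play.

Losing position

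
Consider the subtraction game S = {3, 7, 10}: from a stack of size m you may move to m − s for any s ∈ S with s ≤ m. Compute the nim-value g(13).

2

Build the Grundy sequence with g(k) = mex{g(k−s) : s ∈ {3, 7, 10}, s ≤ k}:
g(0) = mex{} = 0
g(1) = mex{} = 0
g(2) = mex{} = 0
g(3) = mex{0} = 1
g(4) = mex{0} = 1
g(5) = mex{0} = 1
g(6) = mex{1} = 0
g(7) = mex{0,1} = 2
g(8) = mex{0,1} = 2
g(9) = mex{0} = 1
g(10) = mex{0,1,2} = 3
g(11) = mex{0,1,2} = 3
g(12) = mex{0,1} = 2
g(13) = mex{0,1,3} = 2
So g(13) = 2.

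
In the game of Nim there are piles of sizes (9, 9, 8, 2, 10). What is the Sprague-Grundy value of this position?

0

Bitwise XOR of the heap sizes:
  1001  (9)
  1001  (9)
  1000  (8)
  0010  (2)
  1010  (10)
  ----
  0000  (0)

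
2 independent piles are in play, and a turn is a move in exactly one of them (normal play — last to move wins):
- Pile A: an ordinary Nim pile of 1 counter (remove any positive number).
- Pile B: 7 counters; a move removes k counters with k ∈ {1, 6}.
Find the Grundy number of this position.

Pile A is a plain Nim pile of size 1, so its Grundy value is 1.
Grundy values for pile B (subtraction set {1, 6}):
k:     0  1  2  3  4  5  6  7
g(k):  0  1  0  1  0  1  2  0
So g(7) = 0.
The value of a disjunctive sum is the nim-sum of the parts.
Combined value = 1 XOR 0 = 1.

1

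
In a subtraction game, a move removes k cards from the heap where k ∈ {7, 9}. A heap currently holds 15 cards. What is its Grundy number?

Build the Grundy sequence with g(k) = mex{g(k−s) : s ∈ {7, 9}, s ≤ k}:
k:     0  1  2  3  4  5  6  7  8  9 10 11 12 13 14 15
g(k):  0  0  0  0  0  0  0  1  1  1  1  1  1  1  2  2
So g(15) = 2.

2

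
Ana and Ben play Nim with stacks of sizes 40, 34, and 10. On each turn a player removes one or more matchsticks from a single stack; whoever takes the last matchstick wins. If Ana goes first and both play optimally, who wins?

Ben wins

Nim-sum: 40 XOR 34 XOR 10 = 0.
The nim-sum is 0, so this is a P-position: the player to move is in a losing position under optimal play; Ana is about to move from it and so loses — Ben wins.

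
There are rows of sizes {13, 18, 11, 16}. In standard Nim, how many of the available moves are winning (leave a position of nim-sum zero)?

Nim-sum: 13 ^ 18 ^ 11 ^ 16 = 4.
The overall nim-sum is X = 4. A row of size p has a winning move iff p XOR X < p (reduce it to p XOR X).
  13: 13 XOR 4 = 9 < 13 — winning move (to 9).
  18: 18 XOR 4 = 22 ≥ 18 — no move.
  11: 11 XOR 4 = 15 ≥ 11 — no move.
  16: 16 XOR 4 = 20 ≥ 16 — no move.
That gives 1 winning move.

1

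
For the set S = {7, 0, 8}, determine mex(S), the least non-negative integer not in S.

0 is in the set but 1 is not, so the mex is 1.

1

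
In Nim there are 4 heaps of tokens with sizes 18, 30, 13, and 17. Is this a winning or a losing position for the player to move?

Winning position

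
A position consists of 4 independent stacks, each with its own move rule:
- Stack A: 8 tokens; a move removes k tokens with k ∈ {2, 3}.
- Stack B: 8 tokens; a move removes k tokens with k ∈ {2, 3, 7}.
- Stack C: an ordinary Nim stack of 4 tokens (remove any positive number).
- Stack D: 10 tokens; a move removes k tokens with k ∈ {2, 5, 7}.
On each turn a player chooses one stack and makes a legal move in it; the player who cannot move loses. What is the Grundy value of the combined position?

4

For stack A, compute g(0), g(1), … with moves {2, 3}:
g(0) = mex{} = 0
g(1) = mex{} = 0
g(2) = mex{0} = 1
g(3) = mex{0} = 1
g(4) = mex{0,1} = 2
g(5) = mex{1} = 0
g(6) = mex{1,2} = 0
g(7) = mex{0,2} = 1
g(8) = mex{0} = 1
So g(8) = 1.
For stack B, compute g(0), g(1), … with moves {2, 3, 7}:
g(0) = mex{} = 0
g(1) = mex{} = 0
g(2) = mex{0} = 1
g(3) = mex{0} = 1
g(4) = mex{0,1} = 2
g(5) = mex{1} = 0
g(6) = mex{1,2} = 0
g(7) = mex{0,2} = 1
g(8) = mex{0} = 1
So g(8) = 1.
Stack C is a plain Nim stack of size 4, so its Grundy value is 4.
For stack D, compute g(0), g(1), … with moves {2, 5, 7}:
g(0) = mex{} = 0
g(1) = mex{} = 0
g(2) = mex{0} = 1
g(3) = mex{0} = 1
g(4) = mex{1} = 0
g(5) = mex{0,1} = 2
g(6) = mex{0} = 1
g(7) = mex{0,1,2} = 3
g(8) = mex{0,1} = 2
g(9) = mex{0,1,3} = 2
g(10) = mex{1,2} = 0
So g(10) = 0.
The value of a disjunctive sum is the nim-sum of the parts.
Combined value = 1 ⊕ 1 ⊕ 4 ⊕ 0 = 4.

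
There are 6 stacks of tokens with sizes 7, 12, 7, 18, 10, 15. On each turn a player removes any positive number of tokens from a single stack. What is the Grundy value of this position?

Bitwise XOR of the heap sizes:
  00111  (7)
  01100  (12)
  00111  (7)
  10010  (18)
  01010  (10)
  01111  (15)
  -----
  11011  (27)

27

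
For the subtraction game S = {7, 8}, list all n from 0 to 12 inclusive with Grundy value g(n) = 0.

0, 1, 2, 3, 4, 5, 6

Build the Grundy sequence with g(k) = mex{g(k−s) : s ∈ {7, 8}, s ≤ k}:
g(0) = mex{} = 0
g(1) = mex{} = 0
g(2) = mex{} = 0
g(3) = mex{} = 0
g(4) = mex{} = 0
g(5) = mex{} = 0
g(6) = mex{} = 0
g(7) = mex{0} = 1
g(8) = mex{0} = 1
g(9) = mex{0} = 1
g(10) = mex{0} = 1
g(11) = mex{0} = 1
g(12) = mex{0} = 1
The P-positions (g = 0) in 0..12 are 0, 1, 2, 3, 4, 5, 6.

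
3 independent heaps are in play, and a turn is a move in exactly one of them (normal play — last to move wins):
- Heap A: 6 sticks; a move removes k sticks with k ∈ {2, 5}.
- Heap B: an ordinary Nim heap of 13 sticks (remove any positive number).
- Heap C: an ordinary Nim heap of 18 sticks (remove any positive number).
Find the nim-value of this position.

For heap A, compute g(0), g(1), … with moves {2, 5}:
g(0) = mex{} = 0
g(1) = mex{} = 0
g(2) = mex{0} = 1
g(3) = mex{0} = 1
g(4) = mex{1} = 0
g(5) = mex{0,1} = 2
g(6) = mex{0} = 1
So g(6) = 1.
Heap B is a plain Nim heap of size 13, so its Grundy value is 13.
Heap C is a plain Nim heap of size 18, so its Grundy value is 18.
The value of a disjunctive sum is the nim-sum of the parts.
Combined value = 1 ⊕ 13 ⊕ 18 = 30.

30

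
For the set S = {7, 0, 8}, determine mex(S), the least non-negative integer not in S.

1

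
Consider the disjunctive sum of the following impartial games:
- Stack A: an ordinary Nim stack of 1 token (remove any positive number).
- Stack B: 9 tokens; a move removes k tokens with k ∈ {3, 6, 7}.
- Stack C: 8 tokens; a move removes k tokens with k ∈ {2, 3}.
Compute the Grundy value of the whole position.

Stack A is a plain Nim stack of size 1, so its Grundy value is 1.
Grundy values for stack B (subtraction set {3, 6, 7}):
k:     0  1  2  3  4  5  6  7  8  9
g(k):  0  0  0  1  1  1  2  2  2  3
So g(9) = 3.
Build the Grundy sequence for stack C with g(k) = mex{g(k−s) : s ∈ {2, 3}, s ≤ k}:
k:     0  1  2  3  4  5  6  7  8
g(k):  0  0  1  1  2  0  0  1  1
So g(8) = 1.
By the Sprague-Grundy theorem, the Grundy value of a sum of independent games is the XOR of the component values.
Combined value = 1 XOR 3 XOR 1 = 3.

3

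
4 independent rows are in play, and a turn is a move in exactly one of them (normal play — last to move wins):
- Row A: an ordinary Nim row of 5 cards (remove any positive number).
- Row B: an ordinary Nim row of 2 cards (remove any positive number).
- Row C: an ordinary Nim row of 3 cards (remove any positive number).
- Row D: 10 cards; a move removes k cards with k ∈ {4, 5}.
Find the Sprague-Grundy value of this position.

4

Row A is a plain Nim row of size 5, so its Grundy value is 5.
Row B is a plain Nim row of size 2, so its Grundy value is 2.
Row C is a plain Nim row of size 3, so its Grundy value is 3.
For row D, compute g(0), g(1), … with moves {4, 5}:
g(0) = mex{} = 0
g(1) = mex{} = 0
g(2) = mex{} = 0
g(3) = mex{} = 0
g(4) = mex{0} = 1
g(5) = mex{0} = 1
g(6) = mex{0} = 1
g(7) = mex{0} = 1
g(8) = mex{0,1} = 2
g(9) = mex{1} = 0
g(10) = mex{1} = 0
So g(10) = 0.
The value of a disjunctive sum is the nim-sum of the parts.
Combined value = 5 ⊕ 2 ⊕ 3 ⊕ 0 = 4.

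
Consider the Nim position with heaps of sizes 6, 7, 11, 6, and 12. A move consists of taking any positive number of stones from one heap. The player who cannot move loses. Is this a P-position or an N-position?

Bitwise XOR of the heap sizes:
  0110  (6)
  0111  (7)
  1011  (11)
  0110  (6)
  1100  (12)
  ----
  0000  (0)
The nim-sum is 0, so this is a P-position: the player to move is in a losing position under optimal play.

P-position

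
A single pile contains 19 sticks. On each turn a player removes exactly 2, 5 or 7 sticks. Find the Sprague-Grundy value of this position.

Compute g(0), g(1), … for moves {2, 5, 7}:
k:     0  1  2  3  4  5  6  7  8  9 10 11 12 13 14 15 16 17 18 19
g(k):  0  0  1  1  0  2  1  3  2  2  0  3  1  0  0  1  1  2  2  3
So g(19) = 3.

3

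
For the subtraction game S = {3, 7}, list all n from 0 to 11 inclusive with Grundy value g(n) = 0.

0, 1, 2, 6, 10, 11

Build the Grundy sequence with g(k) = mex{g(k−s) : s ∈ {3, 7}, s ≤ k}:
k:     0  1  2  3  4  5  6  7  8  9 10 11
g(k):  0  0  0  1  1  1  0  2  2  1  0  0
The P-positions (g = 0) in 0..11 are 0, 1, 2, 6, 10, 11.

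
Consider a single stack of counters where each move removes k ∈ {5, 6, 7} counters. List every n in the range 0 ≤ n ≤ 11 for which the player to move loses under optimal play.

Compute g(0), g(1), … for moves {5, 6, 7}:
g(0) = mex{} = 0
g(1) = mex{} = 0
g(2) = mex{} = 0
g(3) = mex{} = 0
g(4) = mex{} = 0
g(5) = mex{0} = 1
g(6) = mex{0} = 1
g(7) = mex{0} = 1
g(8) = mex{0} = 1
g(9) = mex{0} = 1
g(10) = mex{0,1} = 2
g(11) = mex{0,1} = 2
The P-positions (g = 0) in 0..11 are 0, 1, 2, 3, 4.

0, 1, 2, 3, 4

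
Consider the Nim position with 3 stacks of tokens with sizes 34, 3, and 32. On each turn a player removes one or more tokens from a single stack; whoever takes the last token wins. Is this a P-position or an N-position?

N-position

In binary:
  100010  (34)
  000011  (3)
  100000  (32)
  ------
  000001  (1)
The nim-sum is 1 ≠ 0, so this is an N-position: the player to move can win.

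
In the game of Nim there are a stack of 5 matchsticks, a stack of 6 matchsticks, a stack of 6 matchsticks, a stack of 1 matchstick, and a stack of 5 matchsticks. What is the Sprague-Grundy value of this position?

1

Write each in binary and XOR column by column:
  101  (5)
  110  (6)
  110  (6)
  001  (1)
  101  (5)
  ---
  001  (1)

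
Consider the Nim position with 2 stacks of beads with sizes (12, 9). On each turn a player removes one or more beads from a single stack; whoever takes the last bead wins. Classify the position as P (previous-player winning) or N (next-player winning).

N-position

Nim-sum: 12 ⊕ 9 = 5.
The nim-sum is 5 ≠ 0, so this is an N-position: the player to move can win.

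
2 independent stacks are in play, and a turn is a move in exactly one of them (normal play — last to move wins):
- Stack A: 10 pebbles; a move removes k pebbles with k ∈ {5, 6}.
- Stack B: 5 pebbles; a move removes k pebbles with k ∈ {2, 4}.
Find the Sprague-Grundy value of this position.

0

Build the Grundy sequence for stack A with g(k) = mex{g(k−s) : s ∈ {5, 6}, s ≤ k}:
g(0) = mex{} = 0
g(1) = mex{} = 0
g(2) = mex{} = 0
g(3) = mex{} = 0
g(4) = mex{} = 0
g(5) = mex{0} = 1
g(6) = mex{0} = 1
g(7) = mex{0} = 1
g(8) = mex{0} = 1
g(9) = mex{0} = 1
g(10) = mex{0,1} = 2
So g(10) = 2.
Grundy values for stack B (subtraction set {2, 4}):
g(0) = mex{} = 0
g(1) = mex{} = 0
g(2) = mex{0} = 1
g(3) = mex{0} = 1
g(4) = mex{0,1} = 2
g(5) = mex{0,1} = 2
So g(5) = 2.
By the Sprague-Grundy theorem, the Grundy value of a sum of independent games is the XOR of the component values.
Combined value = 2 XOR 2 = 0.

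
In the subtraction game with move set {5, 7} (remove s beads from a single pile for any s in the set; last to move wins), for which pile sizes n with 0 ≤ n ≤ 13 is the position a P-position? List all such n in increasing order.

0, 1, 2, 3, 4, 12, 13

Compute g(0), g(1), … for moves {5, 7}:
k:     0  1  2  3  4  5  6  7  8  9 10 11 12 13
g(k):  0  0  0  0  0  1  1  1  1  1  2  2  0  0
The P-positions (g = 0) in 0..13 are 0, 1, 2, 3, 4, 12, 13.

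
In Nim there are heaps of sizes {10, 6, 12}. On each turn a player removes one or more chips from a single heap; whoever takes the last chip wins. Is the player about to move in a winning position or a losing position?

Losing position

Compute the nim-sum pairwise:
10 ^ 6 = 12
12 ^ 12 = 0
The nim-sum is 0, so this is a P-position: the player to move is in a losing position under optimal play.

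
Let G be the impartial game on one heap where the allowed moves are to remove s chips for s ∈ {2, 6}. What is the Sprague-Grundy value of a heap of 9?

Build the Grundy sequence with g(k) = mex{g(k−s) : s ∈ {2, 6}, s ≤ k}:
g(0) = mex{} = 0
g(1) = mex{} = 0
g(2) = mex{0} = 1
g(3) = mex{0} = 1
g(4) = mex{1} = 0
g(5) = mex{1} = 0
g(6) = mex{0} = 1
g(7) = mex{0} = 1
g(8) = mex{1} = 0
g(9) = mex{1} = 0
So g(9) = 0.

0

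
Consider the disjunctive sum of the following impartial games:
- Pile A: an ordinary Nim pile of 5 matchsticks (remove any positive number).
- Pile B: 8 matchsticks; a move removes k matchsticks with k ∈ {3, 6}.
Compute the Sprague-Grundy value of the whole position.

7

Pile A is a plain Nim pile of size 5, so its Grundy value is 5.
Grundy values for pile B (subtraction set {3, 6}):
k:     0  1  2  3  4  5  6  7  8
g(k):  0  0  0  1  1  1  2  2  2
So g(8) = 2.
By the Sprague-Grundy theorem, the Grundy value of a sum of independent games is the XOR of the component values.
Combined value = 5 ⊕ 2 = 7.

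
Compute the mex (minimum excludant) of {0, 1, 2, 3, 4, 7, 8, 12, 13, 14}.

The values 0, 1, 2, 3, 4 are all present; 5 is the first non-negative integer missing from the set.

5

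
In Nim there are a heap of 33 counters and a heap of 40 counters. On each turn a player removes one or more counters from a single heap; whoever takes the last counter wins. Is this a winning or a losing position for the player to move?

Compute the nim-sum pairwise:
33 ^ 40 = 9
The nim-sum is 9 ≠ 0, so this is an N-position: the player to move can win.

Winning position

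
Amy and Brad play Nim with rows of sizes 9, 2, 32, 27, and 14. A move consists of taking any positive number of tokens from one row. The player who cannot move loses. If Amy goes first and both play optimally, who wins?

Write each in binary and XOR column by column:
  001001  (9)
  000010  (2)
  100000  (32)
  011011  (27)
  001110  (14)
  ------
  111110  (62)
The nim-sum is 62 ≠ 0, so this is an N-position: the player to move can win; Amy has a winning move.

Amy wins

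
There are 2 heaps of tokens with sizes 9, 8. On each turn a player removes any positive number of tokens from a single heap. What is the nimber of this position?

1

Bitwise XOR of the heap sizes:
  1001  (9)
  1000  (8)
  ----
  0001  (1)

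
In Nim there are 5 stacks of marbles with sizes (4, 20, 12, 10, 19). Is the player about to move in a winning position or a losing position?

Compute the nim-sum pairwise:
4 ⊕ 20 = 16
16 ⊕ 12 = 28
28 ⊕ 10 = 22
22 ⊕ 19 = 5
The nim-sum is 5 ≠ 0, so this is an N-position: the player to move can win.

Winning position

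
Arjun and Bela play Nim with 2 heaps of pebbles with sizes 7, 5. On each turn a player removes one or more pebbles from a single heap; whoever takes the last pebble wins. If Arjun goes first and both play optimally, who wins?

Arjun wins

Compute the nim-sum pairwise:
7 XOR 5 = 2
The nim-sum is 2 ≠ 0, so this is an N-position: the player to move can win; Arjun has a winning move.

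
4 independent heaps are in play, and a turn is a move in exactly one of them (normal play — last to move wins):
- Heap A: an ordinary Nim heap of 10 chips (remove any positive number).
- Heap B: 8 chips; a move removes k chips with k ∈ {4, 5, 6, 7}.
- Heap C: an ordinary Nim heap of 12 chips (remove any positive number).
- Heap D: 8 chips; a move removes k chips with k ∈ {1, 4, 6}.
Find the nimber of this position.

5

Heap A is a plain Nim heap of size 10, so its Grundy value is 10.
For heap B, compute g(0), g(1), … with moves {4, 5, 6, 7}:
g(0) = mex{} = 0
g(1) = mex{} = 0
g(2) = mex{} = 0
g(3) = mex{} = 0
g(4) = mex{0} = 1
g(5) = mex{0} = 1
g(6) = mex{0} = 1
g(7) = mex{0} = 1
g(8) = mex{0,1} = 2
So g(8) = 2.
Heap C is a plain Nim heap of size 12, so its Grundy value is 12.
For heap D, compute g(0), g(1), … with moves {1, 4, 6}:
g(0) = mex{} = 0
g(1) = mex{0} = 1
g(2) = mex{1} = 0
g(3) = mex{0} = 1
g(4) = mex{0,1} = 2
g(5) = mex{1,2} = 0
g(6) = mex{0} = 1
g(7) = mex{1} = 0
g(8) = mex{0,2} = 1
So g(8) = 1.
By the Sprague-Grundy theorem, the Grundy value of a sum of independent games is the XOR of the component values.
Combined value = 10 XOR 2 XOR 12 XOR 1 = 5.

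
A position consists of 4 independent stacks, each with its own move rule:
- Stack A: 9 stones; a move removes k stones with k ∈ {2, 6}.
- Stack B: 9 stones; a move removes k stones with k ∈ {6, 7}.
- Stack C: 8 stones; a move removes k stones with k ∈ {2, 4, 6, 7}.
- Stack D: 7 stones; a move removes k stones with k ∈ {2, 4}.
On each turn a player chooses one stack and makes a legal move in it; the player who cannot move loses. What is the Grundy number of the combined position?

5

For stack A, compute g(0), g(1), … with moves {2, 6}:
k:     0  1  2  3  4  5  6  7  8  9
g(k):  0  0  1  1  0  0  1  1  0  0
So g(9) = 0.
Grundy values for stack B (subtraction set {6, 7}):
g(0) = mex{} = 0
g(1) = mex{} = 0
g(2) = mex{} = 0
g(3) = mex{} = 0
g(4) = mex{} = 0
g(5) = mex{} = 0
g(6) = mex{0} = 1
g(7) = mex{0} = 1
g(8) = mex{0} = 1
g(9) = mex{0} = 1
So g(9) = 1.
For stack C, compute g(0), g(1), … with moves {2, 4, 6, 7}:
g(0) = mex{} = 0
g(1) = mex{} = 0
g(2) = mex{0} = 1
g(3) = mex{0} = 1
g(4) = mex{0,1} = 2
g(5) = mex{0,1} = 2
g(6) = mex{0,1,2} = 3
g(7) = mex{0,1,2} = 3
g(8) = mex{0,1,2,3} = 4
So g(8) = 4.
Build the Grundy sequence for stack D with g(k) = mex{g(k−s) : s ∈ {2, 4}, s ≤ k}:
k:     0  1  2  3  4  5  6  7
g(k):  0  0  1  1  2  2  0  0
So g(7) = 0.
By the Sprague-Grundy theorem, the Grundy value of a sum of independent games is the XOR of the component values.
Combined value = 0 ⊕ 1 ⊕ 4 ⊕ 0 = 5.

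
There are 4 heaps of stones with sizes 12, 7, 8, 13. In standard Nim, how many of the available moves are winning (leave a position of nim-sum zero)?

Compute the nim-sum pairwise:
12 ^ 7 = 11
11 ^ 8 = 3
3 ^ 13 = 14
The overall nim-sum is X = 14. A heap of size p has a winning move iff p XOR X < p (reduce it to p XOR X).
  12: 12 XOR 14 = 2 < 12 — winning move (to 2).
  7: 7 XOR 14 = 9 ≥ 7 — no move.
  8: 8 XOR 14 = 6 < 8 — winning move (to 6).
  13: 13 XOR 14 = 3 < 13 — winning move (to 3).
That gives 3 winning moves.

3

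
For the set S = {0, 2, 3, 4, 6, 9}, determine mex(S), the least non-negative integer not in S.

0 is in the set but 1 is not, so the mex is 1.

1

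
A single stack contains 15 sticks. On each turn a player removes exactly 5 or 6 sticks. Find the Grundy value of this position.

Grundy values for subtraction set {5, 6}:
k:     0  1  2  3  4  5  6  7  8  9 10 11 12 13 14 15
g(k):  0  0  0  0  0  1  1  1  1  1  2  0  0  0  0  0
So g(15) = 0.

0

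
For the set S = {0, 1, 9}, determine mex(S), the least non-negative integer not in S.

2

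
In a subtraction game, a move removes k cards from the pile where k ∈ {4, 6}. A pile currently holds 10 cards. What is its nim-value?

Grundy values for subtraction set {4, 6}:
g(0) = mex{} = 0
g(1) = mex{} = 0
g(2) = mex{} = 0
g(3) = mex{} = 0
g(4) = mex{0} = 1
g(5) = mex{0} = 1
g(6) = mex{0} = 1
g(7) = mex{0} = 1
g(8) = mex{0,1} = 2
g(9) = mex{0,1} = 2
g(10) = mex{1} = 0
So g(10) = 0.

0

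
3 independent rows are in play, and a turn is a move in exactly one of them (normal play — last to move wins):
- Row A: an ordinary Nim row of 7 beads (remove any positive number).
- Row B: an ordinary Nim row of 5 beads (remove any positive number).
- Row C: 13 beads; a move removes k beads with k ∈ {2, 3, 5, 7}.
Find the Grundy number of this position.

Row A is a plain Nim row of size 7, so its Grundy value is 7.
Row B is a plain Nim row of size 5, so its Grundy value is 5.
For row C, compute g(0), g(1), … with moves {2, 3, 5, 7}:
k:     0  1  2  3  4  5  6  7  8  9 10 11 12 13
g(k):  0  0  1  1  2  2  3  3  4  0  0  1  1  2
So g(13) = 2.
The value of a disjunctive sum is the nim-sum of the parts.
Combined value = 7 XOR 5 XOR 2 = 0.

0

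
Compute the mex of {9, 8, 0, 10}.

0 is in the set but 1 is not, so the mex is 1.

1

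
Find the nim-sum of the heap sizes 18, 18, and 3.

Bitwise XOR of the heap sizes:
  10010  (18)
  10010  (18)
  00011  (3)
  -----
  00011  (3)

3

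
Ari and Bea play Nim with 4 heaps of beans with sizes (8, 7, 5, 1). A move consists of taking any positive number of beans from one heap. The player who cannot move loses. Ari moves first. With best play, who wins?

Ari wins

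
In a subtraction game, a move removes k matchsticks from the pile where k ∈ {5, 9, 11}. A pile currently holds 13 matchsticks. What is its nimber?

2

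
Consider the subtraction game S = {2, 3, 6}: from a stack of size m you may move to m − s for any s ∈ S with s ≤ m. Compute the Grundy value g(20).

1

Grundy values for subtraction set {2, 3, 6}:
k:     0  1  2  3  4  5  6  7  8  9 10 11 12 13 14 15 16 17 18 19 20
g(k):  0  0  1  1  2  0  3  1  2  0  0  1  1  2  0  3  1  2  0  0  1
So g(20) = 1.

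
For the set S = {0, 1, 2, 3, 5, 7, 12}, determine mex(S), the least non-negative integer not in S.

The values 0, 1, 2, 3 are all present; 4 is the first non-negative integer missing from the set.

4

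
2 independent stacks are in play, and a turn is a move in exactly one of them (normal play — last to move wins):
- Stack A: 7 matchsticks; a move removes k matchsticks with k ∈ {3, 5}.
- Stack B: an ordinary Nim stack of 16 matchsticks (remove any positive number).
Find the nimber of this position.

Build the Grundy sequence for stack A with g(k) = mex{g(k−s) : s ∈ {3, 5}, s ≤ k}:
k:     0  1  2  3  4  5  6  7
g(k):  0  0  0  1  1  1  2  2
So g(7) = 2.
Stack B is a plain Nim stack of size 16, so its Grundy value is 16.
The value of a disjunctive sum is the nim-sum of the parts.
Combined value = 2 XOR 16 = 18.

18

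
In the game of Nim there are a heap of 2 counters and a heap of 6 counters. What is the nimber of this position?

In binary:
  010  (2)
  110  (6)
  ---
  100  (4)

4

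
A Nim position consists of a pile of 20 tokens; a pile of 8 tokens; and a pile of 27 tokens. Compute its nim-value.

Compute the nim-sum pairwise:
20 ⊕ 8 = 28
28 ⊕ 27 = 7

7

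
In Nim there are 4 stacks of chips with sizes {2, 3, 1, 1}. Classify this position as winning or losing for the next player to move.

Winning position

Compute the nim-sum pairwise:
2 ^ 3 = 1
1 ^ 1 = 0
0 ^ 1 = 1
The nim-sum is 1 ≠ 0, so this is an N-position: the player to move can win.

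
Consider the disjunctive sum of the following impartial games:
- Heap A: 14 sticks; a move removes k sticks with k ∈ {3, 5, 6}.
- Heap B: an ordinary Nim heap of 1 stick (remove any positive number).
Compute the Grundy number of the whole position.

Build the Grundy sequence for heap A with g(k) = mex{g(k−s) : s ∈ {3, 5, 6}, s ≤ k}:
k:     0  1  2  3  4  5  6  7  8  9 10 11 12 13 14
g(k):  0  0  0  1  1  1  2  2  2  0  0  0  1  1  1
So g(14) = 1.
Heap B is a plain Nim heap of size 1, so its Grundy value is 1.
By the Sprague-Grundy theorem, the Grundy value of a sum of independent games is the XOR of the component values.
Combined value = 1 ⊕ 1 = 0.

0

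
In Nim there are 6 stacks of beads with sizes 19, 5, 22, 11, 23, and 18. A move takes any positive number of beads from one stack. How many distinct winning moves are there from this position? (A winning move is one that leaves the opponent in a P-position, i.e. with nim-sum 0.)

Nim-sum: 19 ⊕ 5 ⊕ 22 ⊕ 11 ⊕ 23 ⊕ 18 = 14.
The overall nim-sum is X = 14. A stack of size p has a winning move iff p XOR X < p (reduce it to p XOR X).
  19: 19 XOR 14 = 29 ≥ 19 — no move.
  5: 5 XOR 14 = 11 ≥ 5 — no move.
  22: 22 XOR 14 = 24 ≥ 22 — no move.
  11: 11 XOR 14 = 5 < 11 — winning move (to 5).
  23: 23 XOR 14 = 25 ≥ 23 — no move.
  18: 18 XOR 14 = 28 ≥ 18 — no move.
That gives 1 winning move.

1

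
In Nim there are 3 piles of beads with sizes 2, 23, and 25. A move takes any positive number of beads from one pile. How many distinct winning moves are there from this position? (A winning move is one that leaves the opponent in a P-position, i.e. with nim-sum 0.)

Bitwise XOR of the heap sizes:
  00010  (2)
  10111  (23)
  11001  (25)
  -----
  01100  (12)
The overall nim-sum is X = 12. A pile of size p has a winning move iff p XOR X < p (reduce it to p XOR X).
  2: 2 XOR 12 = 14 ≥ 2 — no move.
  23: 23 XOR 12 = 27 ≥ 23 — no move.
  25: 25 XOR 12 = 21 < 25 — winning move (to 21).
That gives 1 winning move.

1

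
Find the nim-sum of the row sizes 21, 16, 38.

35

Write each in binary and XOR column by column:
  010101  (21)
  010000  (16)
  100110  (38)
  ------
  100011  (35)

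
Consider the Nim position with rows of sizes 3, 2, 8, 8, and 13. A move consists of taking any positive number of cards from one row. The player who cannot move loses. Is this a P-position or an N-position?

N-position

Compute the nim-sum pairwise:
3 ⊕ 2 = 1
1 ⊕ 8 = 9
9 ⊕ 8 = 1
1 ⊕ 13 = 12
The nim-sum is 12 ≠ 0, so this is an N-position: the player to move can win.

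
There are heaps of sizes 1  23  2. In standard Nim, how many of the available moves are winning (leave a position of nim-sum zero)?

Compute the nim-sum pairwise:
1 ^ 23 = 22
22 ^ 2 = 20
The overall nim-sum is X = 20. A heap of size p has a winning move iff p XOR X < p (reduce it to p XOR X).
  1: 1 XOR 20 = 21 ≥ 1 — no move.
  23: 23 XOR 20 = 3 < 23 — winning move (to 3).
  2: 2 XOR 20 = 22 ≥ 2 — no move.
That gives 1 winning move.

1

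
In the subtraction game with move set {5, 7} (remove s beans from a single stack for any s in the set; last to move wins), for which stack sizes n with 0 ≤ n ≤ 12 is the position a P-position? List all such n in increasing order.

Grundy values for subtraction set {5, 7}:
k:     0  1  2  3  4  5  6  7  8  9 10 11 12
g(k):  0  0  0  0  0  1  1  1  1  1  2  2  0
The P-positions (g = 0) in 0..12 are 0, 1, 2, 3, 4, 12.

0, 1, 2, 3, 4, 12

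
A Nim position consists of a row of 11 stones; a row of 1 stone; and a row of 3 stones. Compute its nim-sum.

Compute the nim-sum pairwise:
11 XOR 1 = 10
10 XOR 3 = 9

9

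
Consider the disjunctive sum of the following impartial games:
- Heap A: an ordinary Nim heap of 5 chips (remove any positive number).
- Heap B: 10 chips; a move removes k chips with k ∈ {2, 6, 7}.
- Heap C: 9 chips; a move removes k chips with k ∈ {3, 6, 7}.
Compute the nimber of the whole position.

5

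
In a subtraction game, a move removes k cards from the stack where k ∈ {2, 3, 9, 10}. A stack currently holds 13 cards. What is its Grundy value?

Build the Grundy sequence with g(k) = mex{g(k−s) : s ∈ {2, 3, 9, 10}, s ≤ k}:
k:     0  1  2  3  4  5  6  7  8  9 10 11 12 13
g(k):  0  0  1  1  2  0  0  1  1  2  2  3  0  0
So g(13) = 0.

0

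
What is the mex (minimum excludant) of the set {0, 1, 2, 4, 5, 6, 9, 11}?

The values 0, 1, 2 are all present; 3 is the first non-negative integer missing from the set.

3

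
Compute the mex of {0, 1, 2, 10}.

3

The values 0, 1, 2 are all present; 3 is the first non-negative integer missing from the set.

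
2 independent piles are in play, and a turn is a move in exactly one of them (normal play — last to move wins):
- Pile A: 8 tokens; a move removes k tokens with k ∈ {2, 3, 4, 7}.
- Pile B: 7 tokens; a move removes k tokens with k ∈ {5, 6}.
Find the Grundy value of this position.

0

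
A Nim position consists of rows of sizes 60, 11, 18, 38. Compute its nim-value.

Compute the nim-sum pairwise:
60 XOR 11 = 55
55 XOR 18 = 37
37 XOR 38 = 3

3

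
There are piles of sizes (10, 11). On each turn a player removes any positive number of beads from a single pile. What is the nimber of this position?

Bitwise XOR of the heap sizes:
  1010  (10)
  1011  (11)
  ----
  0001  (1)

1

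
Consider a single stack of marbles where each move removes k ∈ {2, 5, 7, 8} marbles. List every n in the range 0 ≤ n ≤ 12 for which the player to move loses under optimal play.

0, 1, 4, 10

Grundy values for subtraction set {2, 5, 7, 8}:
g(0) = mex{} = 0
g(1) = mex{} = 0
g(2) = mex{0} = 1
g(3) = mex{0} = 1
g(4) = mex{1} = 0
g(5) = mex{0,1} = 2
g(6) = mex{0} = 1
g(7) = mex{0,1,2} = 3
g(8) = mex{0,1} = 2
g(9) = mex{0,1,3} = 2
g(10) = mex{1,2} = 0
g(11) = mex{0,1,2} = 3
g(12) = mex{0,2,3} = 1
The P-positions (g = 0) in 0..12 are 0, 1, 4, 10.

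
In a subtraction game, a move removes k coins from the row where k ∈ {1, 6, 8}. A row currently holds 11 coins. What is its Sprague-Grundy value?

0

Grundy values for subtraction set {1, 6, 8}:
k:     0  1  2  3  4  5  6  7  8  9 10 11
g(k):  0  1  0  1  0  1  2  0  1  0  1  0
So g(11) = 0.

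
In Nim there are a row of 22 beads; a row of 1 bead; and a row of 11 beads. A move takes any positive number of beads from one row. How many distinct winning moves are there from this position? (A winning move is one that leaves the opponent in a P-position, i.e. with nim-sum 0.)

Nim-sum: 22 XOR 1 XOR 11 = 28.
The overall nim-sum is X = 28. A row of size p has a winning move iff p XOR X < p (reduce it to p XOR X).
  22: 22 XOR 28 = 10 < 22 — winning move (to 10).
  1: 1 XOR 28 = 29 ≥ 1 — no move.
  11: 11 XOR 28 = 23 ≥ 11 — no move.
That gives 1 winning move.

1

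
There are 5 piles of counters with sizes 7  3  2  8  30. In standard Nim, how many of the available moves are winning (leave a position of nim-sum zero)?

Bitwise XOR of the heap sizes:
  00111  (7)
  00011  (3)
  00010  (2)
  01000  (8)
  11110  (30)
  -----
  10000  (16)
The overall nim-sum is X = 16. A pile of size p has a winning move iff p XOR X < p (reduce it to p XOR X).
  7: 7 XOR 16 = 23 ≥ 7 — no move.
  3: 3 XOR 16 = 19 ≥ 3 — no move.
  2: 2 XOR 16 = 18 ≥ 2 — no move.
  8: 8 XOR 16 = 24 ≥ 8 — no move.
  30: 30 XOR 16 = 14 < 30 — winning move (to 14).
That gives 1 winning move.

1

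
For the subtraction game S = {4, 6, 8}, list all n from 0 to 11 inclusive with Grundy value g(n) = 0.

0, 1, 2, 3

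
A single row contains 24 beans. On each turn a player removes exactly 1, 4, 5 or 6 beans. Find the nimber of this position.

2

Compute g(0), g(1), … for moves {1, 4, 5, 6}:
k:     0  1  2  3  4  5  6  7  8  9 10 11 12 13 14 15 16 17 18 19 20 21 22 23 24
g(k):  0  1  0  1  2  3  2  3  4  0  1  0  1  2  3  2  3  4  0  1  0  1  2  3  2
So g(24) = 2.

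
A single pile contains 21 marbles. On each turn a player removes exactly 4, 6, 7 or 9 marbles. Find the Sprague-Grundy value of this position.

2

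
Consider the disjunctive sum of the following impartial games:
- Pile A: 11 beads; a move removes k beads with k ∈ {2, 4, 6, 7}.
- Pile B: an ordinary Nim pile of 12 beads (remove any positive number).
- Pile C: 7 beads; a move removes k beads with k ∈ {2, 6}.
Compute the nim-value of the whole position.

12

Grundy values for pile A (subtraction set {2, 4, 6, 7}):
g(0) = mex{} = 0
g(1) = mex{} = 0
g(2) = mex{0} = 1
g(3) = mex{0} = 1
g(4) = mex{0,1} = 2
g(5) = mex{0,1} = 2
g(6) = mex{0,1,2} = 3
g(7) = mex{0,1,2} = 3
g(8) = mex{0,1,2,3} = 4
g(9) = mex{1,2,3} = 0
g(10) = mex{1,2,3,4} = 0
g(11) = mex{0,2,3} = 1
So g(11) = 1.
Pile B is a plain Nim pile of size 12, so its Grundy value is 12.
For pile C, compute g(0), g(1), … with moves {2, 6}:
k:     0  1  2  3  4  5  6  7
g(k):  0  0  1  1  0  0  1  1
So g(7) = 1.
The value of a disjunctive sum is the nim-sum of the parts.
Combined value = 1 XOR 12 XOR 1 = 12.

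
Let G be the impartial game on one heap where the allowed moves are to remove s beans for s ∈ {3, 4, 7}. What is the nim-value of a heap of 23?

1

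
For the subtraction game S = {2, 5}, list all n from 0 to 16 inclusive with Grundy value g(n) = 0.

0, 1, 4, 7, 8, 11, 14, 15

Grundy values for subtraction set {2, 5}:
k:     0  1  2  3  4  5  6  7  8  9 10 11 12 13 14 15 16
g(k):  0  0  1  1  0  2  1  0  0  1  1  0  2  1  0  0  1
The P-positions (g = 0) in 0..16 are 0, 1, 4, 7, 8, 11, 14, 15.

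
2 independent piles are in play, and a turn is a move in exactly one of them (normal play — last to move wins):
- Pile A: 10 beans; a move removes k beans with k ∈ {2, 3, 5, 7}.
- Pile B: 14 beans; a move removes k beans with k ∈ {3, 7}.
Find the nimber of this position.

1

Grundy values for pile A (subtraction set {2, 3, 5, 7}):
k:     0  1  2  3  4  5  6  7  8  9 10
g(k):  0  0  1  1  2  2  3  3  4  0  0
So g(10) = 0.
Grundy values for pile B (subtraction set {3, 7}):
k:     0  1  2  3  4  5  6  7  8  9 10 11 12 13 14
g(k):  0  0  0  1  1  1  0  2  2  1  0  0  0  1  1
So g(14) = 1.
The value of a disjunctive sum is the nim-sum of the parts.
Combined value = 0 XOR 1 = 1.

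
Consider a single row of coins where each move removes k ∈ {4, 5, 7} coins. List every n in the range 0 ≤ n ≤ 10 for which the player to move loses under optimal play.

0, 1, 2, 3

Build the Grundy sequence with g(k) = mex{g(k−s) : s ∈ {4, 5, 7}, s ≤ k}:
k:     0  1  2  3  4  5  6  7  8  9 10
g(k):  0  0  0  0  1  1  1  1  2  2  2
The P-positions (g = 0) in 0..10 are 0, 1, 2, 3.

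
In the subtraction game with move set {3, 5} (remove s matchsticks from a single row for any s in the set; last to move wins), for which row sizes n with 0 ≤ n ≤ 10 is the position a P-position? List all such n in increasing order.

0, 1, 2, 8, 9, 10

Grundy values for subtraction set {3, 5}:
g(0) = mex{} = 0
g(1) = mex{} = 0
g(2) = mex{} = 0
g(3) = mex{0} = 1
g(4) = mex{0} = 1
g(5) = mex{0} = 1
g(6) = mex{0,1} = 2
g(7) = mex{0,1} = 2
g(8) = mex{1} = 0
g(9) = mex{1,2} = 0
g(10) = mex{1,2} = 0
The P-positions (g = 0) in 0..10 are 0, 1, 2, 8, 9, 10.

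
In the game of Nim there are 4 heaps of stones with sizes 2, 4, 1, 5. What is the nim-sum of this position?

2

Nim-sum: 2 ^ 4 ^ 1 ^ 5 = 2.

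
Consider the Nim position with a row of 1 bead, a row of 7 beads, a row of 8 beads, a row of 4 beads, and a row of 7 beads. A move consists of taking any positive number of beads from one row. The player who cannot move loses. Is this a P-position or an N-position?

Bitwise XOR of the heap sizes:
  0001  (1)
  0111  (7)
  1000  (8)
  0100  (4)
  0111  (7)
  ----
  1101  (13)
The nim-sum is 13 ≠ 0, so this is an N-position: the player to move can win.

N-position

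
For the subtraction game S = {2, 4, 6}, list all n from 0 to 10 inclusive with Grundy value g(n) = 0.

0, 1, 8, 9

Build the Grundy sequence with g(k) = mex{g(k−s) : s ∈ {2, 4, 6}, s ≤ k}:
g(0) = mex{} = 0
g(1) = mex{} = 0
g(2) = mex{0} = 1
g(3) = mex{0} = 1
g(4) = mex{0,1} = 2
g(5) = mex{0,1} = 2
g(6) = mex{0,1,2} = 3
g(7) = mex{0,1,2} = 3
g(8) = mex{1,2,3} = 0
g(9) = mex{1,2,3} = 0
g(10) = mex{0,2,3} = 1
The P-positions (g = 0) in 0..10 are 0, 1, 8, 9.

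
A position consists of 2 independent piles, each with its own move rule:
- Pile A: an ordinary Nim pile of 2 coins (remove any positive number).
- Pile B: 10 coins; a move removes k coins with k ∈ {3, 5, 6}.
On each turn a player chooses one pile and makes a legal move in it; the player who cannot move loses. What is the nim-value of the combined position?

Pile A is a plain Nim pile of size 2, so its Grundy value is 2.
For pile B, compute g(0), g(1), … with moves {3, 5, 6}:
g(0) = mex{} = 0
g(1) = mex{} = 0
g(2) = mex{} = 0
g(3) = mex{0} = 1
g(4) = mex{0} = 1
g(5) = mex{0} = 1
g(6) = mex{0,1} = 2
g(7) = mex{0,1} = 2
g(8) = mex{0,1} = 2
g(9) = mex{1,2} = 0
g(10) = mex{1,2} = 0
So g(10) = 0.
By the Sprague-Grundy theorem, the Grundy value of a sum of independent games is the XOR of the component values.
Combined value = 2 ⊕ 0 = 2.

2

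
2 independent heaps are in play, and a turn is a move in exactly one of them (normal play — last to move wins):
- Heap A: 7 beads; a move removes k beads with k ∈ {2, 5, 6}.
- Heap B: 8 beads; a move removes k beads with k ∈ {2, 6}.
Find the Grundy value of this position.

3

Build the Grundy sequence for heap A with g(k) = mex{g(k−s) : s ∈ {2, 5, 6}, s ≤ k}:
g(0) = mex{} = 0
g(1) = mex{} = 0
g(2) = mex{0} = 1
g(3) = mex{0} = 1
g(4) = mex{1} = 0
g(5) = mex{0,1} = 2
g(6) = mex{0} = 1
g(7) = mex{0,1,2} = 3
So g(7) = 3.
Build the Grundy sequence for heap B with g(k) = mex{g(k−s) : s ∈ {2, 6}, s ≤ k}:
g(0) = mex{} = 0
g(1) = mex{} = 0
g(2) = mex{0} = 1
g(3) = mex{0} = 1
g(4) = mex{1} = 0
g(5) = mex{1} = 0
g(6) = mex{0} = 1
g(7) = mex{0} = 1
g(8) = mex{1} = 0
So g(8) = 0.
The value of a disjunctive sum is the nim-sum of the parts.
Combined value = 3 ⊕ 0 = 3.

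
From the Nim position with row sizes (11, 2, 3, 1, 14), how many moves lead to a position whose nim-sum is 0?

1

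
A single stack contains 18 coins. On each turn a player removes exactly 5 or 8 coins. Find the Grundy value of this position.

1

Grundy values for subtraction set {5, 8}:
k:     0  1  2  3  4  5  6  7  8  9 10 11 12 13 14 15 16 17 18
g(k):  0  0  0  0  0  1  1  1  1  1  2  2  2  0  0  0  0  0  1
So g(18) = 1.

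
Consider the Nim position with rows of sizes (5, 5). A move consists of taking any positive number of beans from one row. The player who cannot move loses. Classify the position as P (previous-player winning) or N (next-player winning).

P-position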